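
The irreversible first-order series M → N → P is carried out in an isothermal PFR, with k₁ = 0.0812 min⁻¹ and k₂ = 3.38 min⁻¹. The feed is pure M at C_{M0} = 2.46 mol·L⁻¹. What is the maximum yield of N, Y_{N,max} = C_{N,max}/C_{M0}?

0.0219

Evaluating C_N at τ_opt = ln(k₂/k₁)/(k₂−k₁) gives C_{N,max}/C_{M0} = (k₁/k₂)^[k₂/(k₂−k₁)].
= (0.0812/3.38)^(3.38/(3.38−0.0812)) = (0.02402)^(1.025) = 0.02192.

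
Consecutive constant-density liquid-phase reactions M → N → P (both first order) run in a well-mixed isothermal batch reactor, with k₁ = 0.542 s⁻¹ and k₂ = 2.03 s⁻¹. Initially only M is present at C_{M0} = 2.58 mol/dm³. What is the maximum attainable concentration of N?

0.426 mol/dm³

At the optimum, C_{N,max}/C_{M0} = (k₁/k₂)^[k₂/(k₂−k₁)].
= (0.542/2.03)^(2.03/(2.03−0.542)) = (0.2670)^(1.364) = 0.1650.
C_{N,max} = 0.1650×2.58 = 0.426 mol/dm³.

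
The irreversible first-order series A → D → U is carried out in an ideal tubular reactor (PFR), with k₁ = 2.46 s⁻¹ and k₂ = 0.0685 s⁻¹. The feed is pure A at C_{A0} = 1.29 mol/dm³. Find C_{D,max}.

1.16 mol/dm³

Evaluating C_D at τ_opt = ln(k₂/k₁)/(k₂−k₁) gives C_{D,max}/C_{A0} = (k₁/k₂)^[k₂/(k₂−k₁)].
= (2.46/0.0685)^(0.0685/(0.0685−2.46)) = (35.91)^(-0.02864) = 0.9025.
C_{D,max} = 0.9025×1.29 = 1.16 mol/dm³.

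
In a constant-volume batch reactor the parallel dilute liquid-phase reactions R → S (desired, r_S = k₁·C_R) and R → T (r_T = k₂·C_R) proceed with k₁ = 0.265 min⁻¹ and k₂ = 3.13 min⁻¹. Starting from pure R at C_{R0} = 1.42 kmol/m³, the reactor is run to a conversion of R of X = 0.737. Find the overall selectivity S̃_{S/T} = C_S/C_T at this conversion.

0.0847

C_R = C_{R0}(1−X) = 0.3735 kmol/m³.
Both paths are first order in R, so the instantaneous fraction to S is constant: dC_S/d(−C_R) = k₁/(k₁+k₂) = 0.07806.
C_S = 0.07806·(C_{R0}−C_R) = 0.07806×1.047 = 0.0817 kmol/m³.
C_T = (C_{R0}−C_R)−C_S = 0.9649 kmol/m³; S̃_{S/T} = 0.08169/0.9649 = 0.0847.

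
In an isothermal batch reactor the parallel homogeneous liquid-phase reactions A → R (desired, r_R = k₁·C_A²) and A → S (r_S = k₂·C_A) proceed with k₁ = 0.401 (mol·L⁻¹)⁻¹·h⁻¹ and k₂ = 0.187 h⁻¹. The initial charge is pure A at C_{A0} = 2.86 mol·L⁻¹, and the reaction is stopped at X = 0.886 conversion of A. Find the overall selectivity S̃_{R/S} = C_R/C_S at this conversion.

C_A = C_{A0}(1−X) = 0.3260 mol·L⁻¹.
Along a PFR/batch, dC_S/dC_A = −r_S/(r_R+r_S) = −k₂/(k₂+k₁·C_A).
Integrating from C_{A0} to C_A: C_S = (0.187/0.401)·ln[(0.187+0.401·2.86)/(0.187+0.401·0.326)] = 0.4663·ln(1.334/0.3177) = 0.6690 mol·L⁻¹.
Then C_R = (C_{A0}−C_A) − C_S = 2.534 − 0.6690 = 1.865 mol·L⁻¹.
S̃_{R/S} = C_R/C_S = 1.865/0.6690 = 2.79.

2.79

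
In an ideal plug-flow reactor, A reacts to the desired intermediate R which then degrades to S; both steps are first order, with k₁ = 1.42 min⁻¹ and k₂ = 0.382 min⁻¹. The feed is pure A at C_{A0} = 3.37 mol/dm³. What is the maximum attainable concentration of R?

At the optimum, C_{R,max}/C_{A0} = (k₁/k₂)^[k₂/(k₂−k₁)].
= (1.42/0.382)^(0.382/(0.382−1.42)) = (3.717)^(-0.3680) = 0.6168.
C_{R,max} = 0.6168×3.37 = 2.08 mol/dm³.

2.08 mol/dm³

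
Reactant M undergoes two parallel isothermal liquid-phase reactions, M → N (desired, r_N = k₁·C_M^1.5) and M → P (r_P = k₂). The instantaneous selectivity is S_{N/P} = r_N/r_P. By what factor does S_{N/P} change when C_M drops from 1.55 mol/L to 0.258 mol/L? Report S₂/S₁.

0.0679

S_{N/P} = (k₁/k₂)·C_M^1.5, so S₂/S₁ = (C_{M,2}/C_{M,1})^1.5.
= (0.258/1.55)^1.5 = (0.1665)^1.5 = 0.0679.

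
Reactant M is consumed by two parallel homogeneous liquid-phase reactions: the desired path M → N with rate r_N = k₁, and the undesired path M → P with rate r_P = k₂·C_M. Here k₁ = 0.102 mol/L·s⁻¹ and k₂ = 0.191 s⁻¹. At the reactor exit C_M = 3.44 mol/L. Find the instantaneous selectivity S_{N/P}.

S_{N/P} = r_N/r_P = (k₁)/(k₂·C_M) = (k₁/k₂)·C_M⁻¹.
= (0.102) / (0.191×3.440) = 0.1020/0.6570 = 0.155.
The undesired path is higher order in M, so low C_M (CSTR or dilute feed) favours N.

0.155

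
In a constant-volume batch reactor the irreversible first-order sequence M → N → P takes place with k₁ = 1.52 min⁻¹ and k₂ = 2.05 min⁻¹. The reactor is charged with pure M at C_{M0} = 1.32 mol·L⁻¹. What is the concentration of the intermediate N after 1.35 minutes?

The intermediate concentration in a first-order A→B→C sequence is C_N = k₁C_{M0}(e^(−k₁t) − e^(−k₂t))/(k₂−k₁).
e^(−k₁t) = e^(−1.52×1.35) = e^(−2.052) = 0.1285; e^(−k₂t) = e^(−2.768) = 0.06282.
C_N = 1.52×1.32/(2.05−1.52) × (0.1285−0.06282) = 3.786×0.06566 = 0.2486 mol·L⁻¹.

0.249 mol·L⁻¹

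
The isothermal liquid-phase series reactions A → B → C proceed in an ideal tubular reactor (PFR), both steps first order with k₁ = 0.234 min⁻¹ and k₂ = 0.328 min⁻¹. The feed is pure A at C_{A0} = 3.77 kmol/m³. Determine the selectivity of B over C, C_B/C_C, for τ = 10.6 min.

0.167

The intermediate concentration in a first-order A→B→C sequence is C_B = k₁C_{A0}(e^(−k₁τ) − e^(−k₂τ))/(k₂−k₁).
e^(−k₁τ) = e^(−0.234×10.6) = e^(−2.480) = 0.08371; e^(−k₂τ) = e^(−3.477) = 0.03091.
C_B = 0.234×3.77/(0.328−0.234) × (0.08371−0.03091) = 9.385×0.05280 = 0.4956 kmol/m³.
C_A = C_{A0}e^(−k₁τ) = 0.3156 kmol/m³, so C_C = C_{A0}−C_A−C_B = 2.959 kmol/m³; C_B/C_C = 0.167.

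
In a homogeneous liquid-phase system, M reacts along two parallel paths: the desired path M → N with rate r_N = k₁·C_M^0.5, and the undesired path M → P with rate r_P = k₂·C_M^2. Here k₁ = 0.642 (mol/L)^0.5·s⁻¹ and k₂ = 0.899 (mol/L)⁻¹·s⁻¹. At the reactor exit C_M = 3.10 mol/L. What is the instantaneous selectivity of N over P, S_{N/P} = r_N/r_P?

0.131

S_{N/P} = r_N/r_P = (k₁·C_M^0.5)/(k₂·C_M^2) = (k₁/k₂)·C_M^-1.5.
= (0.642×3.100^0.5) / (0.899×3.100^2) = 1.130/8.639 = 0.131.
The undesired path is higher order in M, so low C_M (CSTR or dilute feed) favours N.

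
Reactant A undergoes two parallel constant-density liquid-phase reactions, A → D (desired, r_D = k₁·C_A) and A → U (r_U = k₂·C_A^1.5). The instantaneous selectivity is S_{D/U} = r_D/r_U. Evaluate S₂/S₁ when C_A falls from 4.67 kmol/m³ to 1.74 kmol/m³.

S_{D/U} = (k₁/k₂)·C_A^-0.5, so S₂/S₁ = (C_{A,2}/C_{A,1})^-0.5.
= (1.74/4.67)^(-0.5) = (0.3726)^(-0.5) = 1.64.

1.64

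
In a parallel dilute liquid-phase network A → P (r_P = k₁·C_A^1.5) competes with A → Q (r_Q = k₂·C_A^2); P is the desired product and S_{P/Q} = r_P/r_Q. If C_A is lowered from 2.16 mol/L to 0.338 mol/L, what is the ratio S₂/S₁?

S_{P/Q} = (k₁/k₂)·C_A^-0.5, so S₂/S₁ = (C_{A,2}/C_{A,1})^-0.5.
= (0.338/2.16)^(-0.5) = (0.1565)^(-0.5) = 2.53.
Selectivity toward P rises as C_A falls — low-concentration operation is favoured.

2.53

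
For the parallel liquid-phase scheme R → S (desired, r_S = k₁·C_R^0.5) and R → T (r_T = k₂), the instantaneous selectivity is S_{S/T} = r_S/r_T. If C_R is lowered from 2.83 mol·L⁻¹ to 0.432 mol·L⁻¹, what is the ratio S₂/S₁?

0.391

S_{S/T} = (k₁/k₂)·C_R^0.5, so S₂/S₁ = (C_{R,2}/C_{R,1})^0.5.
= (0.432/2.83)^0.5 = (0.1527)^0.5 = 0.391.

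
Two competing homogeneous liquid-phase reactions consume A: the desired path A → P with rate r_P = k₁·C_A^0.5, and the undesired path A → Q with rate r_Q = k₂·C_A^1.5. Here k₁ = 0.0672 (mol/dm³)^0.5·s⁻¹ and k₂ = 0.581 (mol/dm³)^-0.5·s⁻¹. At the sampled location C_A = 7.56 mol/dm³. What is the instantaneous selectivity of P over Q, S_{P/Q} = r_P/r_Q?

0.0153

S_{P/Q} = r_P/r_Q = (k₁·C_A^0.5)/(k₂·C_A^1.5) = (k₁/k₂)·C_A⁻¹.
= (0.0672×7.560^0.5) / (0.581×7.560^1.5) = 0.1848/12.08 = 0.0153.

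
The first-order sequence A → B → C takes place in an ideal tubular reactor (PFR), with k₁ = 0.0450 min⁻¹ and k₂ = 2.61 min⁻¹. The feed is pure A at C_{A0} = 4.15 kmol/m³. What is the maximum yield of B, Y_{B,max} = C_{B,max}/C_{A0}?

0.0161

At the optimum, C_{B,max}/C_{A0} = (k₁/k₂)^[k₂/(k₂−k₁)].
= (0.0450/2.61)^(2.61/(2.61−0.0450)) = (0.01724)^(1.018) = 0.01606.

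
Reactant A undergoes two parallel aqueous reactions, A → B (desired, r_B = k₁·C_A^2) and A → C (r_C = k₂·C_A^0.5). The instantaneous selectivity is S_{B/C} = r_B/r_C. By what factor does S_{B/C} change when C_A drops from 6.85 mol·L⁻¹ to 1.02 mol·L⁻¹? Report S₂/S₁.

S_{B/C} = (k₁/k₂)·C_A^1.5, so S₂/S₁ = (C_{A,2}/C_{A,1})^1.5.
= (1.02/6.85)^1.5 = (0.1489)^1.5 = 0.0575.

0.0575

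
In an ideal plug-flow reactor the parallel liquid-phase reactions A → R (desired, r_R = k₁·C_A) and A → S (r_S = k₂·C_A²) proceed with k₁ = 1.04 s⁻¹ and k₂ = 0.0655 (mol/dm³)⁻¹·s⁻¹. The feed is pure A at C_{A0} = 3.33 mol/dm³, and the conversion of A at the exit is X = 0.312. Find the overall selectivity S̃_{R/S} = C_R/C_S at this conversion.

C_A = C_{A0}(1−X) = 2.291 mol/dm³.
Along a PFR/batch, dC_R/dC_A = −r_R/(r_R+r_S) = −k₁/(k₁+k₂·C_A).
Integrating from C_{A0} to C_A: C_R = (1.04/0.0655)·ln[(1.04+0.0655·3.33)/(1.04+0.0655·2.29)] = 15.88·ln(1.258/1.190) = 0.8829 mol/dm³.
C_S = (C_{A0}−C_A)−C_R = 0.1560 mol/dm³; S̃_{R/S} = 0.8829/0.1560 = 5.66.

5.66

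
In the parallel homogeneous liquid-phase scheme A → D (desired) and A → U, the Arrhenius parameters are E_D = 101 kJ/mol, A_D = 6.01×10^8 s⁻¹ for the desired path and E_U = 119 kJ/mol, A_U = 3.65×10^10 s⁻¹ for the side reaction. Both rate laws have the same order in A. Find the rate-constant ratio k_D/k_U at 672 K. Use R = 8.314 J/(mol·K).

0.413

k_D/k_U = (A_D/A_U)·exp[−(E_D−E_U)/(RT)] = (A_D/A_U)·exp[(E_U−E_D)/(RT)].
(E_U−E_D)/(RT) = (119−101)×10³/(8.314×672) = 18000/5587 = 3.222.
k_D/k_U = (6.01×10^8/3.65×10^10)·exp(3.222) = 0.01647 × 25.07 = 0.413.
Since E_D < E_U, lowering the temperature improves selectivity toward D.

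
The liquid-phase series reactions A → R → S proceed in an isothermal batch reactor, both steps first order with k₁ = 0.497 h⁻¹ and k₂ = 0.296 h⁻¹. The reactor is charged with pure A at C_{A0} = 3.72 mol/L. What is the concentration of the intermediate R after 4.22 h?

Solving the coupled first-order balances gives C_R(t) = [k₁/(k₂−k₁)]·C_{A0}·(e^(−k₁t) − e^(−k₂t)).
e^(−k₁t) = e^(−0.497×4.22) = e^(−2.097) = 0.1228; e^(−k₂t) = e^(−1.249) = 0.2868.
C_R = 0.497×3.72/(0.296−0.497) × (0.1228−0.2868) = (-9.198)×(-0.1640) = 1.508 mol/L.

1.51 mol/L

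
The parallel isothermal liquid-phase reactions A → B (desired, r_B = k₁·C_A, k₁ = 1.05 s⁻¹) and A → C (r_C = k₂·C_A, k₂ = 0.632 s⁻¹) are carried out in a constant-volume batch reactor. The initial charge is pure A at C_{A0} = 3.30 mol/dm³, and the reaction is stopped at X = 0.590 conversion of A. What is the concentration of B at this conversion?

1.22 mol/dm³

C_A = C_{A0}(1−X) = 1.353 mol/dm³.
Both paths are first order in A, so the instantaneous fraction to B is constant: dC_B/d(−C_A) = k₁/(k₁+k₂) = 0.6243.
C_B = 0.6243·(C_{A0}−C_A) = 0.6243×1.947 = 1.22 mol/dm³.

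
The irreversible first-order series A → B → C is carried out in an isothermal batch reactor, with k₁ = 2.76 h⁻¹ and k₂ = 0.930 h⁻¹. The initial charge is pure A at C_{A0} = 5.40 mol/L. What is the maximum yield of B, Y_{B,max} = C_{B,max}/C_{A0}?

At the optimum, C_{B,max}/C_{A0} = (k₁/k₂)^[k₂/(k₂−k₁)].
= (2.76/0.930)^(0.930/(0.930−2.76)) = (2.968)^(-0.5082) = 0.5753.

0.575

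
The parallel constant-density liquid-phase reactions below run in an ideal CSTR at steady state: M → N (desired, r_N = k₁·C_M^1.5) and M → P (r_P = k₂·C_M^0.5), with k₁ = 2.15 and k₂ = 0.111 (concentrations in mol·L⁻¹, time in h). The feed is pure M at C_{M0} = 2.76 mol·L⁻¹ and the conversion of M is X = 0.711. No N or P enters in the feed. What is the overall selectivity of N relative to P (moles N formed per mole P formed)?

Exit C_M = C_{M0}(1−X) = 2.76×0.289 = 0.7976 mol·L⁻¹.
A CSTR operates uniformly at the exit composition, giving r_N = 1.532 and r_P = 0.09913 (each k·C_M^n at C_M = 0.7976).
Overall selectivity = C_N/C_P = r_Nτ/(r_Pτ) = r_N/r_P = 15.4.

15.4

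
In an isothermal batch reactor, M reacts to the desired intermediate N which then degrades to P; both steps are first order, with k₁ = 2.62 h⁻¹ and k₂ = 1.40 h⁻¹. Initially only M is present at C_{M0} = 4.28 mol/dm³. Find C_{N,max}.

2.09 mol/dm³

At the optimum, C_{N,max}/C_{M0} = (k₁/k₂)^[k₂/(k₂−k₁)].
= (2.62/1.40)^(1.40/(1.40−2.62)) = (1.871)^(-1.148) = 0.4872.
C_{N,max} = 0.4872×4.28 = 2.09 mol/dm³.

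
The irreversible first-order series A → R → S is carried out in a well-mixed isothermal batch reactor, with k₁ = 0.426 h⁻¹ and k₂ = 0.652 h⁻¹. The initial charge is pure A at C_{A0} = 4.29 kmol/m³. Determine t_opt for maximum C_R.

1.88 h

Setting dC_R/dt = 0 gives t_opt = ln(k₂/k₁)/(k₂−k₁).
= ln(0.652/0.426)/(0.652−0.426) = ln(1.531)/0.2260 = 0.4256/0.2260 = 1.88 h.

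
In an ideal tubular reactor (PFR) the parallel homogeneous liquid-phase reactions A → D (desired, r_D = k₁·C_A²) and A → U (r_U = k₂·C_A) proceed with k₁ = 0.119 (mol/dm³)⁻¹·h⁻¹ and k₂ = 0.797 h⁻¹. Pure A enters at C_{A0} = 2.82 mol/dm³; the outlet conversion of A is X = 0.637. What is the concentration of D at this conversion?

C_A = C_{A0}(1−X) = 1.024 mol/dm³.
Along a PFR/batch, dC_U/dC_A = −r_U/(r_D+r_U) = −k₂/(k₂+k₁·C_A).
Integrating from C_{A0} to C_A: C_U = (0.797/0.119)·ln[(0.797+0.119·2.82)/(0.797+0.119·1.02)] = 6.697·ln(1.133/0.9188) = 1.401 mol/dm³.
Then C_D = (C_{A0}−C_A) − C_U = 1.796 − 1.401 = 0.3954 mol/dm³.

0.395 mol/dm³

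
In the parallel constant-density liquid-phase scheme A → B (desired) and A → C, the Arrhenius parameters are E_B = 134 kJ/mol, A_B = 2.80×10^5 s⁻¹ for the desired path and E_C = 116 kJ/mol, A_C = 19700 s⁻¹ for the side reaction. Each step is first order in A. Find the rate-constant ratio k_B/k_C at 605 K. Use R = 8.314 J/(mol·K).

Since both paths have the same order in A, the concentration cancels and S_{B/C} = k_B/k_C = (A_B/A_C)·exp[(E_C−E_B)/(RT)].
(E_C−E_B)/(RT) = (116−134)×10³/(8.314×605) = -18000/5030 = -3.579.
k_B/k_C = (2.80×10^5/19700)·exp(-3.579) = 14.21 × 0.02792 = 0.397.

0.397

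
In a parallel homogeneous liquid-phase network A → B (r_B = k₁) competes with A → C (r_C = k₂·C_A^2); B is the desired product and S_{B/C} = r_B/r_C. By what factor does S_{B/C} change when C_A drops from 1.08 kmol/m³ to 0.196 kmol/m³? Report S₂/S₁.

S_{B/C} = (k₁/k₂)·C_A^-2, so S₂/S₁ = (C_{A,2}/C_{A,1})^-2.
= (0.196/1.08)^(-2) = (0.1815)^(-2) = 30.4.

30.4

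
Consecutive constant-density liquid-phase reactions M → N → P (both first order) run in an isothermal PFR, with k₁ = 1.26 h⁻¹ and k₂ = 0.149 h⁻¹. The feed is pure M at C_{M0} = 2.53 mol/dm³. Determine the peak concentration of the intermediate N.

1.90 mol/dm³

At the optimum, C_{N,max}/C_{M0} = (k₁/k₂)^[k₂/(k₂−k₁)].
= (1.26/0.149)^(0.149/(0.149−1.26)) = (8.456)^(-0.1341) = 0.7510.
C_{N,max} = 0.7510×2.53 = 1.90 mol/dm³.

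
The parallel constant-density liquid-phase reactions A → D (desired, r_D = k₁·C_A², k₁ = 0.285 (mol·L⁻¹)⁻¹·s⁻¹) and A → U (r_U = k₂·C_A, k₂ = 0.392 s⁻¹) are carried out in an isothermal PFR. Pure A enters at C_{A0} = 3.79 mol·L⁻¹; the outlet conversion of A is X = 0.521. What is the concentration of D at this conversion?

C_A = C_{A0}(1−X) = 1.815 mol·L⁻¹.
Along a PFR/batch, dC_U/dC_A = −r_U/(r_D+r_U) = −k₂/(k₂+k₁·C_A).
Integrating from C_{A0} to C_A: C_U = (0.392/0.285)·ln[(0.392+0.285·3.79)/(0.392+0.285·1.82)] = 1.375·ln(1.472/0.9094) = 0.6626 mol·L⁻¹.
Then C_D = (C_{A0}−C_A) − C_U = 1.975 − 0.6626 = 1.312 mol·L⁻¹.

1.31 mol·L⁻¹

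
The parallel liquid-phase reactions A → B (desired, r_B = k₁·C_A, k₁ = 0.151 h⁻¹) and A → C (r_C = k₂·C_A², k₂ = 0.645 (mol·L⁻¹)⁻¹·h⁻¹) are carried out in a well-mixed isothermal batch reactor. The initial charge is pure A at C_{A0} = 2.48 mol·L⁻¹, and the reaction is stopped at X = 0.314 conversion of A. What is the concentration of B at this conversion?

0.0792 mol·L⁻¹

C_A = C_{A0}(1−X) = 1.701 mol·L⁻¹.
Along a PFR/batch, dC_B/dC_A = −r_B/(r_B+r_C) = −k₁/(k₁+k₂·C_A).
Integrating from C_{A0} to C_A: C_B = (0.151/0.645)·ln[(0.151+0.645·2.48)/(0.151+0.645·1.70)] = 0.2341·ln(1.751/1.248) = 0.07917 mol·L⁻¹.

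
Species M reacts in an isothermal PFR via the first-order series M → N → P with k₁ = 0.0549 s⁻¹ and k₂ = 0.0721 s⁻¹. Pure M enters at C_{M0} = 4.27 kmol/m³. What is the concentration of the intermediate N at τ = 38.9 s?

The intermediate concentration in a first-order A→B→C sequence is C_N = k₁C_{M0}(e^(−k₁τ) − e^(−k₂τ))/(k₂−k₁).
e^(−k₁τ) = e^(−0.0549×38.9) = e^(−2.136) = 0.1182; e^(−k₂τ) = e^(−2.805) = 0.06053.
C_N = 0.0549×4.27/(0.0721−0.0549) × (0.1182−0.06053) = 13.63×0.05765 = 0.7857 kmol/m³.

0.786 kmol/m³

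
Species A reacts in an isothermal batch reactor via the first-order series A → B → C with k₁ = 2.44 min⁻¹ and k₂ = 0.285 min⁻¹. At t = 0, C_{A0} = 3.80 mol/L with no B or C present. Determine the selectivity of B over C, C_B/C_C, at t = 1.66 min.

For first-order series with pure A initially, C_B(t) = k₁C_{A0}/(k₂−k₁)·(e^(−k₁t) − e^(−k₂t)).
e^(−k₁t) = e^(−2.44×1.66) = e^(−4.050) = 0.01742; e^(−k₂t) = e^(−0.4731) = 0.6231.
C_B = 2.44×3.80/(0.285−2.44) × (0.01742−0.6231) = (-4.303)×(-0.6057) = 2.606 mol/L.
C_A = C_{A0}e^(−k₁t) = 0.06618 mol/L, so C_C = C_{A0}−C_A−C_B = 1.128 mol/L; C_B/C_C = 2.31.

2.31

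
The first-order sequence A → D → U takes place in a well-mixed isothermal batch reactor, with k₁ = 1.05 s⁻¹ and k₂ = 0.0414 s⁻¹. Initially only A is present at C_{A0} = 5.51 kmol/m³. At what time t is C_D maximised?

For first-order series the maximum of C_D occurs at t_opt = ln(k₂/k₁)/(k₂−k₁).
= ln(0.0414/1.05)/(0.0414−1.05) = ln(0.03943)/-1.009 = -3.233/-1.009 = 3.21 s.

3.21 s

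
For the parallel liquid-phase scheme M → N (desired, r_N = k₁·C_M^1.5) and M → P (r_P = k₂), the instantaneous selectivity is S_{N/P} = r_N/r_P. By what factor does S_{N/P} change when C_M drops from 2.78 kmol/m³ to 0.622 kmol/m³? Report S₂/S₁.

0.106

S_{N/P} = (k₁/k₂)·C_M^1.5, so S₂/S₁ = (C_{M,2}/C_{M,1})^1.5.
= (0.622/2.78)^1.5 = (0.2237)^1.5 = 0.106.
Selectivity toward N falls as C_M falls — high-concentration operation is favoured.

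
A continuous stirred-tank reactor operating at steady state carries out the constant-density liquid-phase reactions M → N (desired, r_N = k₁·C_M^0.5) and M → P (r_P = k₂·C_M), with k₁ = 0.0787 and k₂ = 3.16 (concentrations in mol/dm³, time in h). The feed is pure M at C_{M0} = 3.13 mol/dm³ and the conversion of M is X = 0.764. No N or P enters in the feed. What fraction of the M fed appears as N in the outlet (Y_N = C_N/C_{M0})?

Exit C_M = C_{M0}(1−X) = 3.13×0.236 = 0.7387 mol/dm³.
Rates in a CSTR are evaluated at the outlet concentration: r_N = 0.0787×0.7387^0.5 = 0.06764, r_P = 3.16×0.7387 = 2.334.
Fraction of consumed M going to N: r_N/(r_N+r_P) = 0.02816.
C_N = 0.02816·C_{M0}·X = 0.02816×3.13×0.764 = 0.0673 mol/dm³; Y_N = C_N/C_{M0} = 0.0215.

0.0215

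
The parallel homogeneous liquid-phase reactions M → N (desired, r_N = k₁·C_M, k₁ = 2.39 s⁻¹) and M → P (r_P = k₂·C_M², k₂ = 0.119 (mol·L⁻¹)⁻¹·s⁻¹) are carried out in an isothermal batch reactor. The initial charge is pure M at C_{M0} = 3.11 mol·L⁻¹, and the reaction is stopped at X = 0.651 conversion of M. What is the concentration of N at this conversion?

C_M = C_{M0}(1−X) = 1.085 mol·L⁻¹.
Along a PFR/batch, dC_N/dC_M = −r_N/(r_N+r_P) = −k₁/(k₁+k₂·C_M).
Integrating from C_{M0} to C_M: C_N = (2.39/0.119)·ln[(2.39+0.119·3.11)/(2.39+0.119·1.09)] = 20.08·ln(2.760/2.519) = 1.834 mol·L⁻¹.

1.83 mol·L⁻¹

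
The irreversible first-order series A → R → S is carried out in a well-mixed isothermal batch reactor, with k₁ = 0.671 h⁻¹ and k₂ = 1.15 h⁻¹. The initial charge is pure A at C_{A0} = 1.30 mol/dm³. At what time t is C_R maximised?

1.12 h

For first-order series the maximum of C_R occurs at t_opt = ln(k₂/k₁)/(k₂−k₁).
= ln(1.15/0.671)/(1.15−0.671) = ln(1.714)/0.4790 = 0.5387/0.4790 = 1.12 h.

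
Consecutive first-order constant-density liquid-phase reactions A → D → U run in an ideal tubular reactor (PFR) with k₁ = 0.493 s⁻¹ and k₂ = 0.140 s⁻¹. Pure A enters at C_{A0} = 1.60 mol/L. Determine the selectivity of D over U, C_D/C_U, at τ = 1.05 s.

12.2

Solving the coupled first-order balances gives C_D(τ) = [k₁/(k₂−k₁)]·C_{A0}·(e^(−k₁τ) − e^(−k₂τ)).
e^(−k₁τ) = e^(−0.493×1.05) = e^(−0.5177) = 0.5959; e^(−k₂τ) = e^(−0.1470) = 0.8633.
C_D = 0.493×1.60/(0.140−0.493) × (0.5959−0.8633) = (-2.235)×(-0.2674) = 0.5975 mol/L.
C_A = C_{A0}e^(−k₁τ) = 0.9535 mol/L, so C_U = C_{A0}−C_A−C_D = 0.04906 mol/L; C_D/C_U = 12.2.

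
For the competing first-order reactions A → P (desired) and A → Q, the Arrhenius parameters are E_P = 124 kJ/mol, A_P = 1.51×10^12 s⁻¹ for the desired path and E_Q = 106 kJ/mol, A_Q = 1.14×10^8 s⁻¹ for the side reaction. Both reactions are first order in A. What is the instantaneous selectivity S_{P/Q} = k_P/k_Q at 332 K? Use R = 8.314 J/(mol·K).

19.5

With equal orders, S_{P/Q} = k_P/k_Q = (A_P/A_Q)·exp[(E_Q−E_P)/(RT)].
(E_Q−E_P)/(RT) = (106−124)×10³/(8.314×332) = -18000/2760 = -6.521.
k_P/k_Q = (1.51×10^12/1.14×10^8)·exp(-6.521) = 13246 × 0.001472 = 19.5.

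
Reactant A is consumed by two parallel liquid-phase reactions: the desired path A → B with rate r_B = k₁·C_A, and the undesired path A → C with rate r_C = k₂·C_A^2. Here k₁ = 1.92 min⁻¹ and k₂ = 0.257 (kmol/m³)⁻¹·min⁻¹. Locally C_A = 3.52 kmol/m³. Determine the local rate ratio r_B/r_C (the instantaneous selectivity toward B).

S_{B/C} = r_B/r_C = (k₁·C_A)/(k₂·C_A^2) = (k₁/k₂)·C_A⁻¹.
= (1.92×3.520) / (0.257×3.520^2) = 6.758/3.184 = 2.12.

2.12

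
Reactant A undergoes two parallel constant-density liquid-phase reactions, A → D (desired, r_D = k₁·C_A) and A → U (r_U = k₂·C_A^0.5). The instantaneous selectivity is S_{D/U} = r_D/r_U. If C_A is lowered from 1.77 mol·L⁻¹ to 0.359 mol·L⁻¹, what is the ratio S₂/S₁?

S_{D/U} = (k₁/k₂)·C_A^0.5, so S₂/S₁ = (C_{A,2}/C_{A,1})^0.5.
= (0.359/1.77)^0.5 = (0.2028)^0.5 = 0.450.
Selectivity toward D falls as C_A falls — high-concentration operation is favoured.

0.450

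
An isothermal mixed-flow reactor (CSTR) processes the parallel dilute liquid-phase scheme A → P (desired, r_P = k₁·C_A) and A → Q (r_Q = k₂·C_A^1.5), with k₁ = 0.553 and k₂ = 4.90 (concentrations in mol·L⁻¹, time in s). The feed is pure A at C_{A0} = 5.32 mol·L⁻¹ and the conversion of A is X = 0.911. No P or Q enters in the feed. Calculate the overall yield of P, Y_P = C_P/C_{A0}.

Exit C_A = C_{A0}(1−X) = 5.32×0.0890 = 0.4735 mol·L⁻¹.
Rates in a CSTR are evaluated at the outlet concentration: r_P = 0.553×0.4735 = 0.2618, r_Q = 4.90×0.4735^1.5 = 1.596.
Fraction of consumed A going to P: r_P/(r_P+r_Q) = 0.1409.
C_P = 0.1409·C_{A0}·X = 0.1409×5.32×0.911 = 0.683 mol·L⁻¹; Y_P = C_P/C_{A0} = 0.128.

0.128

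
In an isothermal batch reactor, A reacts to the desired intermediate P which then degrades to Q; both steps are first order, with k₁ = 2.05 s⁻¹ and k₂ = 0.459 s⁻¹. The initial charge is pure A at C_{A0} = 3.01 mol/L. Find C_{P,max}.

1.95 mol/L

For a first-order series the maximum intermediate yield is C_{P,max}/C_{A0} = (k₁/k₂)^[k₂/(k₂−k₁)].
= (2.05/0.459)^(0.459/(0.459−2.05)) = (4.466)^(-0.2885) = 0.6494.
C_{P,max} = 0.6494×3.01 = 1.95 mol/L.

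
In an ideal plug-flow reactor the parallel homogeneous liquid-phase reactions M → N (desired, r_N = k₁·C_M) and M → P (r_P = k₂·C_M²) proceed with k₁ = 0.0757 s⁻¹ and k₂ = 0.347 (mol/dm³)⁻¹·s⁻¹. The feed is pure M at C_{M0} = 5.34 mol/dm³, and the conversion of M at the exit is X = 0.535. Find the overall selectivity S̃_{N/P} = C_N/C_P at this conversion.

0.0583

C_M = C_{M0}(1−X) = 2.483 mol/dm³.
Along a PFR/batch, dC_N/dC_M = −r_N/(r_N+r_P) = −k₁/(k₁+k₂·C_M).
Integrating from C_{M0} to C_M: C_N = (0.0757/0.347)·ln[(0.0757+0.347·5.34)/(0.0757+0.347·2.48)] = 0.2182·ln(1.929/0.9373) = 0.1574 mol/dm³.
C_P = (C_{M0}−C_M)−C_N = 2.699 mol/dm³; S̃_{N/P} = 0.1574/2.699 = 0.0583.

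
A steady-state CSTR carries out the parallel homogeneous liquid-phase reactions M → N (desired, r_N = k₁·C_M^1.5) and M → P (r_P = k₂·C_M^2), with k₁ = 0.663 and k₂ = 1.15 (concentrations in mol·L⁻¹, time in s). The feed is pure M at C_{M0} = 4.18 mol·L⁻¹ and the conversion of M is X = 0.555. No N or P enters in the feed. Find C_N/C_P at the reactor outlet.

0.423

Exit C_M = C_{M0}(1−X) = 4.18×0.445 = 1.860 mol·L⁻¹.
Rates in a CSTR are evaluated at the outlet concentration: r_N = 0.663×1.860^1.5 = 1.682, r_P = 1.15×1.860^2 = 3.979.
Overall selectivity = C_N/C_P = r_Nτ/(r_Pτ) = r_N/r_P = 0.423.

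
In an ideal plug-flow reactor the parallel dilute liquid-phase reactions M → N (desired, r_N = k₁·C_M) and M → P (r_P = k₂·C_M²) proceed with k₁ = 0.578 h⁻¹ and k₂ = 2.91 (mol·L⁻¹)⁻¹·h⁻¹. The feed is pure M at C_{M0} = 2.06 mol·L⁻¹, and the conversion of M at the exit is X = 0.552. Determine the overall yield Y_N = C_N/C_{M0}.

C_M = C_{M0}(1−X) = 0.9229 mol·L⁻¹.
Along a PFR/batch, dC_N/dC_M = −r_N/(r_N+r_P) = −k₁/(k₁+k₂·C_M).
Integrating from C_{M0} to C_M: C_N = (0.578/2.91)·ln[(0.578+2.91·2.06)/(0.578+2.91·0.923)] = 0.1986·ln(6.573/3.264) = 0.1391 mol·L⁻¹.
Y_N = C_N/C_{M0} = 0.1391/2.06 = 0.0675.

0.0675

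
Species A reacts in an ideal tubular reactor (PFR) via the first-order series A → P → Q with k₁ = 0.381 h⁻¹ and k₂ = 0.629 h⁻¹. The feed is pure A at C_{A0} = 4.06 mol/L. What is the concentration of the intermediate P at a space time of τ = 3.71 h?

0.913 mol/L

Solving the coupled first-order balances gives C_P(τ) = [k₁/(k₂−k₁)]·C_{A0}·(e^(−k₁τ) − e^(−k₂τ)).
e^(−k₁τ) = e^(−0.381×3.71) = e^(−1.414) = 0.2433; e^(−k₂τ) = e^(−2.334) = 0.09695.
C_P = 0.381×4.06/(0.629−0.381) × (0.2433−0.09695) = 6.237×0.1463 = 0.9128 mol/L.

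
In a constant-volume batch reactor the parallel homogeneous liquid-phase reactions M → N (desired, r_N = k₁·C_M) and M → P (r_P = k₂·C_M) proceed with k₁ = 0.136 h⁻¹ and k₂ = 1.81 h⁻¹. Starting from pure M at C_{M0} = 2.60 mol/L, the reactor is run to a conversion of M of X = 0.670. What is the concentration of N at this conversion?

0.122 mol/L

C_M = C_{M0}(1−X) = 0.8580 mol/L.
Both paths are first order in M, so the instantaneous fraction to N is constant: dC_N/d(−C_M) = k₁/(k₁+k₂) = 0.06989.
C_N = 0.06989·(C_{M0}−C_M) = 0.06989×1.742 = 0.122 mol/L.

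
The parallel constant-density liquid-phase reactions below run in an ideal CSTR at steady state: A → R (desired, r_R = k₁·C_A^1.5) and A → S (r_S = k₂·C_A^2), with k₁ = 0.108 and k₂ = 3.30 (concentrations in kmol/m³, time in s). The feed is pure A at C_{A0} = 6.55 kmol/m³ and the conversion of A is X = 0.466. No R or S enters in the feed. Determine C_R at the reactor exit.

0.0525 kmol/m³

Exit C_A = C_{A0}(1−X) = 6.55×0.534 = 3.498 kmol/m³.
Rates in a CSTR are evaluated at the outlet concentration: r_R = 0.108×3.498^1.5 = 0.7065, r_S = 3.30×3.498^2 = 40.37.
Fraction of consumed A going to R: r_R/(r_R+r_S) = 0.01720.
C_R = 0.01720·C_{A0}·X = 0.01720×6.55×0.466 = 0.0525 kmol/m³.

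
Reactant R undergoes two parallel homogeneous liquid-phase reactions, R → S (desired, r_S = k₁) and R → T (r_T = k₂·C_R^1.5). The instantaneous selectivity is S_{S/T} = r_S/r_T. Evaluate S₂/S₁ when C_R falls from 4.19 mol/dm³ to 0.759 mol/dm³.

13.0

S_{S/T} = (k₁/k₂)·C_R^-1.5, so S₂/S₁ = (C_{R,2}/C_{R,1})^-1.5.
= (0.759/4.19)^(-1.5) = (0.1811)^(-1.5) = 13.0.
Selectivity toward S rises as C_R falls — low-concentration operation is favoured.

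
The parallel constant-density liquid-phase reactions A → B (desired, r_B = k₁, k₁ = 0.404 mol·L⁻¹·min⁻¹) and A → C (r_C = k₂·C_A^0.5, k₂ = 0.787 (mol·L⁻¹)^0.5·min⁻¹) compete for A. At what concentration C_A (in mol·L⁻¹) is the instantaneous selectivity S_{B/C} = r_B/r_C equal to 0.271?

3.59 mol·L⁻¹

S_{B/C} = (k₁/k₂)·C_A^-0.5 ⇒ C_A = (S·k₂/k₁)^(-2).
= (0.271×0.787/0.404)^(-2) = (0.5279)^(-2) = 3.59 mol·L⁻¹.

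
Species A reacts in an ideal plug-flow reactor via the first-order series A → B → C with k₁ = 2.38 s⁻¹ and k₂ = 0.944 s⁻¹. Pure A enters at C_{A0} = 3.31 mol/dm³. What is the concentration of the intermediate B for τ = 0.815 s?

For first-order series with pure A initially, C_B(τ) = k₁C_{A0}/(k₂−k₁)·(e^(−k₁τ) − e^(−k₂τ)).
e^(−k₁τ) = e^(−2.38×0.815) = e^(−1.940) = 0.1437; e^(−k₂τ) = e^(−0.7694) = 0.4633.
C_B = 2.38×3.31/(0.944−2.38) × (0.1437−0.4633) = (-5.486)×(-0.3196) = 1.753 mol/dm³.

1.75 mol/dm³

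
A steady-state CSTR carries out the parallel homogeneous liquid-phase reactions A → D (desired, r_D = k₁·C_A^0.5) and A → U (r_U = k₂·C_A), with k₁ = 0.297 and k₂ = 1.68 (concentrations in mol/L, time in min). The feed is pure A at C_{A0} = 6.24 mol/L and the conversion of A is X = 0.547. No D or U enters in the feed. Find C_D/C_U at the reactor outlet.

Exit C_A = C_{A0}(1−X) = 6.24×0.453 = 2.827 mol/L.
A CSTR operates uniformly at the exit composition, giving r_D = 0.4993 and r_U = 4.749 (each k·C_A^n at C_A = 2.827).
Overall selectivity = C_D/C_U = r_Dτ/(r_Uτ) = r_D/r_U = 0.105.

0.105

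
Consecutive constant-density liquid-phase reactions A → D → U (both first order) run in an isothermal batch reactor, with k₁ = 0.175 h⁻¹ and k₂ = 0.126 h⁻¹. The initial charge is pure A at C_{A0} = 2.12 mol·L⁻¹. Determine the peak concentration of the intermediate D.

0.911 mol·L⁻¹

At the optimum, C_{D,max}/C_{A0} = (k₁/k₂)^[k₂/(k₂−k₁)].
= (0.175/0.126)^(0.126/(0.126−0.175)) = (1.389)^(-2.571) = 0.4297.
C_{D,max} = 0.4297×2.12 = 0.911 mol·L⁻¹.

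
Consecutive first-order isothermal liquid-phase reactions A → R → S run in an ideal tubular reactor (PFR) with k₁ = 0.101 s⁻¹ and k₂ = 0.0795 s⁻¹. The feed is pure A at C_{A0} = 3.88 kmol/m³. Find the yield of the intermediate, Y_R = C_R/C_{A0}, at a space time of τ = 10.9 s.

0.413

The intermediate concentration in a first-order A→B→C sequence is C_R = k₁C_{A0}(e^(−k₁τ) − e^(−k₂τ))/(k₂−k₁).
e^(−k₁τ) = e^(−0.101×10.9) = e^(−1.101) = 0.3326; e^(−k₂τ) = e^(−0.8666) = 0.4204.
C_R = 0.101×3.88/(0.0795−0.101) × (0.3326−0.4204) = (-18.23)×(-0.08783) = 1.601 kmol/m³.
Y_R = C_R/C_{A0} = 1.601/3.88 = 0.413.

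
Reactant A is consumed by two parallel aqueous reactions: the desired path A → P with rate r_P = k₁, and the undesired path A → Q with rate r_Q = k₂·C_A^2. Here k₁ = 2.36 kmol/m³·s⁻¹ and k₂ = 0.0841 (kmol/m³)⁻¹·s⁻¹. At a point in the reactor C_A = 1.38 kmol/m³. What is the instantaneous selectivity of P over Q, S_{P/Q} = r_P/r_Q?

S_{P/Q} = r_P/r_Q = (k₁)/(k₂·C_A^2) = (k₁/k₂)·C_A^-2.
= (2.36) / (0.0841×1.380^2) = 2.360/0.1602 = 14.7.

14.7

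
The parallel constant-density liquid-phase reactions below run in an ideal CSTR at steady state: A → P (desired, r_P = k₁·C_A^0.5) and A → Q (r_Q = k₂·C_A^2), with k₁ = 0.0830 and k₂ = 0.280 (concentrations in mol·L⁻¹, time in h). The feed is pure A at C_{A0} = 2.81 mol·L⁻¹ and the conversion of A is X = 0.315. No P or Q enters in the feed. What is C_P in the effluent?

0.0884 mol·L⁻¹

Exit C_A = C_{A0}(1−X) = 2.81×0.685 = 1.925 mol·L⁻¹.
A CSTR operates uniformly at the exit composition, giving r_P = 0.1152 and r_Q = 1.037 (each k·C_A^n at C_A = 1.925).
Fraction of consumed A going to P: r_P/(r_P+r_Q) = 0.09991.
C_P = 0.09991·C_{A0}·X = 0.09991×2.81×0.315 = 0.0884 mol·L⁻¹.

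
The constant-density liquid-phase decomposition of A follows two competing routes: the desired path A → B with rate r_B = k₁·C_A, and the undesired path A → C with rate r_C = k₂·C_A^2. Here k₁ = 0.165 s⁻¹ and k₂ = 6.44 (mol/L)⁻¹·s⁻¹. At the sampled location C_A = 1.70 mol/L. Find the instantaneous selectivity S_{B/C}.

S_{B/C} = r_B/r_C = (k₁·C_A)/(k₂·C_A^2) = (k₁/k₂)·C_A⁻¹.
= (0.165×1.700) / (6.44×1.700^2) = 0.2805/18.61 = 0.0151.

0.0151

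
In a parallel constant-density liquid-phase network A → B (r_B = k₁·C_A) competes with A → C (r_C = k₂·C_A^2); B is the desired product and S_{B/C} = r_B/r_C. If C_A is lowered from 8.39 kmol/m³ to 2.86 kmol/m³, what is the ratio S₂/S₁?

2.93

S_{B/C} = (k₁/k₂)·C_A⁻¹, so S₂/S₁ = (C_{A,2}/C_{A,1})⁻¹.
= 8.39/2.86 = 2.93.
Selectivity toward B rises as C_A falls — low-concentration operation is favoured.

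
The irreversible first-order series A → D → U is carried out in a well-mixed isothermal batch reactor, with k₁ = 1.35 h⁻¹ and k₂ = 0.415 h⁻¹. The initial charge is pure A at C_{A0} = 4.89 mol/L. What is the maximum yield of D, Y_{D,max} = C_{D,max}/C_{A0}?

0.592

For a first-order series the maximum intermediate yield is C_{D,max}/C_{A0} = (k₁/k₂)^[k₂/(k₂−k₁)].
= (1.35/0.415)^(0.415/(0.415−1.35)) = (3.253)^(-0.4439) = 0.5924.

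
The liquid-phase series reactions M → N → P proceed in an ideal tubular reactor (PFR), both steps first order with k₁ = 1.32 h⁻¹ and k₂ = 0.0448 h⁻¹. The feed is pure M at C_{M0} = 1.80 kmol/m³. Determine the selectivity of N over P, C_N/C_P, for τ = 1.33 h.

25.8

The intermediate concentration in a first-order A→B→C sequence is C_N = k₁C_{M0}(e^(−k₁τ) − e^(−k₂τ))/(k₂−k₁).
e^(−k₁τ) = e^(−1.32×1.33) = e^(−1.756) = 0.1728; e^(−k₂τ) = e^(−0.05958) = 0.9422.
C_N = 1.32×1.80/(0.0448−1.32) × (0.1728−0.9422) = (-1.863)×(-0.7694) = 1.433 kmol/m³.
C_M = C_{M0}e^(−k₁τ) = 0.3110 kmol/m³, so C_P = C_{M0}−C_M−C_N = 0.05547 kmol/m³; C_N/C_P = 25.8.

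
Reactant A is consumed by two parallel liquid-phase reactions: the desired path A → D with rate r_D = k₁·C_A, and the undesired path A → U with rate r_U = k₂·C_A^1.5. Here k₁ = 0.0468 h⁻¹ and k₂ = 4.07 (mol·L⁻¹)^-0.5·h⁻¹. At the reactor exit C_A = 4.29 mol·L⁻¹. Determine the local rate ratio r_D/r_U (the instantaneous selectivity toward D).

S_{D/U} = r_D/r_U = (k₁·C_A)/(k₂·C_A^1.5) = (k₁/k₂)·C_A^-0.5.
= (0.0468×4.290) / (4.07×4.290^1.5) = 0.2008/36.16 = 0.00555.

0.00555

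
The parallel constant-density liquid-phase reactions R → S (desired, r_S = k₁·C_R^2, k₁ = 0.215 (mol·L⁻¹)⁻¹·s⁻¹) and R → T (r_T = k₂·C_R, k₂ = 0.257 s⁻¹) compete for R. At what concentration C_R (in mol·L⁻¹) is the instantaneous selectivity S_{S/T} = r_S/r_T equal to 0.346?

S_{S/T} = (k₁/k₂)·C_R ⇒ C_R = S·k₂/k₁.
= 0.346×0.257/0.215 = 0.414 mol·L⁻¹.

0.414 mol·L⁻¹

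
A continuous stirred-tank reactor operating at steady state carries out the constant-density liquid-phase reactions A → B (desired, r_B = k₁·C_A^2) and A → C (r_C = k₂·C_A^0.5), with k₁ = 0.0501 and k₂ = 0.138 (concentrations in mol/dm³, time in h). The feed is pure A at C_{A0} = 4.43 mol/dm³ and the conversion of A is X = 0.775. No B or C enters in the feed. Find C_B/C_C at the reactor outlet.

0.361

Exit C_A = C_{A0}(1−X) = 4.43×0.225 = 0.9967 mol/dm³.
In a CSTR the entire volume is at exit conditions, so r_B = 0.0501×0.9967^2 = 0.04977 and r_C = 0.138×0.9967^0.5 = 0.1378.
Overall selectivity = C_B/C_C = r_Bτ/(r_Cτ) = r_B/r_C = 0.361.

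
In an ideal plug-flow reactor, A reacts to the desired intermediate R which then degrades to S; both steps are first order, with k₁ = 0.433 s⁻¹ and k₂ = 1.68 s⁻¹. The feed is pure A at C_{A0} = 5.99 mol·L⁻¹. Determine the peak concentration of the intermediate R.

0.964 mol·L⁻¹

At the optimum, C_{R,max}/C_{A0} = (k₁/k₂)^[k₂/(k₂−k₁)].
= (0.433/1.68)^(1.68/(1.68−0.433)) = (0.2577)^(1.347) = 0.1610.
C_{R,max} = 0.1610×5.99 = 0.964 mol·L⁻¹.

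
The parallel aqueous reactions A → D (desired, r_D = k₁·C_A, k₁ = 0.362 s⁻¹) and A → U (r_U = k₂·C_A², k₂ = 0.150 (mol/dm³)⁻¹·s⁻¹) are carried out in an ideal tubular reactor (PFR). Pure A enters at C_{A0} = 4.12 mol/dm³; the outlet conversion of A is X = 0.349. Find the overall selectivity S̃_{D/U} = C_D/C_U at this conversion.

0.716

C_A = C_{A0}(1−X) = 2.682 mol/dm³.
Along a PFR/batch, dC_D/dC_A = −r_D/(r_D+r_U) = −k₁/(k₁+k₂·C_A).
Integrating from C_{A0} to C_A: C_D = (0.362/0.150)·ln[(0.362+0.150·4.12)/(0.362+0.150·2.68)] = 2.413·ln(0.9800/0.7643) = 0.5999 mol/dm³.
C_U = (C_{A0}−C_A)−C_D = 0.8380 mol/dm³; S̃_{D/U} = 0.5999/0.8380 = 0.716.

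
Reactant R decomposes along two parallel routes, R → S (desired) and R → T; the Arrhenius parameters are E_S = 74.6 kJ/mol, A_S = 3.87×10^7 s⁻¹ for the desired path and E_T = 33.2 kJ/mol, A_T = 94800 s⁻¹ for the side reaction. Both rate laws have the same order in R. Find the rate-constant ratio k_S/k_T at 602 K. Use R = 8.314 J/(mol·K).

0.104

Since both paths have the same order in R, the concentration cancels and S_{S/T} = k_S/k_T = (A_S/A_T)·exp[(E_T−E_S)/(RT)].
(E_T−E_S)/(RT) = (33.2−74.6)×10³/(8.314×602) = -41400/5005 = -8.272.
k_S/k_T = (3.87×10^7/94800)·exp(-8.272) = 408.2 × 2.557×10^-4 = 0.104.
Since E_S > E_T, raising the temperature improves selectivity toward S.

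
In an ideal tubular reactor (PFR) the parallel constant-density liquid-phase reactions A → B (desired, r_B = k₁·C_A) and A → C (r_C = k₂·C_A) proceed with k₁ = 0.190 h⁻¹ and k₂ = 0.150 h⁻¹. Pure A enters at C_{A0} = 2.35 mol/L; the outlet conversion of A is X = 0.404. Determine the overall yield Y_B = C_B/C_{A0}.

0.226

C_A = C_{A0}(1−X) = 1.401 mol/L.
Both paths are first order in A, so the instantaneous fraction to B is constant: dC_B/d(−C_A) = k₁/(k₁+k₂) = 0.5588.
C_B = 0.5588·(C_{A0}−C_A) = 0.5588×0.9494 = 0.531 mol/L.
Y_B = C_B/C_{A0} = 0.5305/2.35 = 0.226.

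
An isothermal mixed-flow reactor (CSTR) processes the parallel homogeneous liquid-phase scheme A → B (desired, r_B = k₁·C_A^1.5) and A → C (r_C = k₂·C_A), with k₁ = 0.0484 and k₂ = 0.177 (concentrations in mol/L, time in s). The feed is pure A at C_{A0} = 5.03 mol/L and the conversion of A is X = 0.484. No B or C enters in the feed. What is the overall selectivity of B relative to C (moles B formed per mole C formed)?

0.441

Exit C_A = C_{A0}(1−X) = 5.03×0.516 = 2.595 mol/L.
In a CSTR the entire volume is at exit conditions, so r_B = 0.0484×2.595^1.5 = 0.2024 and r_C = 0.177×2.595 = 0.4594.
Overall selectivity = C_B/C_C = r_Bτ/(r_Cτ) = r_B/r_C = 0.441.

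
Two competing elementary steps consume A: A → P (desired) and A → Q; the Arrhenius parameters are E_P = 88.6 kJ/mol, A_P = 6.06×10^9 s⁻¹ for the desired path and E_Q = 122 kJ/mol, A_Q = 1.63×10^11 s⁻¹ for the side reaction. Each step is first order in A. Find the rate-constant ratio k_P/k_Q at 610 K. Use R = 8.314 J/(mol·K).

26.9

k_P/k_Q = (A_P/A_Q)·exp[−(E_P−E_Q)/(RT)] = (A_P/A_Q)·exp[(E_Q−E_P)/(RT)].
(E_Q−E_P)/(RT) = (122−88.6)×10³/(8.314×610) = 33400/5072 = 6.586.
k_P/k_Q = (6.06×10^9/1.63×10^11)·exp(6.586) = 0.03718 × 724.7 = 26.9.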